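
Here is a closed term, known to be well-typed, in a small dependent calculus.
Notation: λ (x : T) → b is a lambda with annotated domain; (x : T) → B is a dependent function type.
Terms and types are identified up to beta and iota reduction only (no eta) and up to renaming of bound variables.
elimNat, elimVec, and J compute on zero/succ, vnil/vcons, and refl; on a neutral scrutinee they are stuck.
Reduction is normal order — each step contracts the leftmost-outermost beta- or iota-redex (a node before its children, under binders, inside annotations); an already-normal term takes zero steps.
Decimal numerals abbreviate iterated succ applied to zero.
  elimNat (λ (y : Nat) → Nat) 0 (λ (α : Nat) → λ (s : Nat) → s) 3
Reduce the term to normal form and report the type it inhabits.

normal form:
  0
type:
  Nat


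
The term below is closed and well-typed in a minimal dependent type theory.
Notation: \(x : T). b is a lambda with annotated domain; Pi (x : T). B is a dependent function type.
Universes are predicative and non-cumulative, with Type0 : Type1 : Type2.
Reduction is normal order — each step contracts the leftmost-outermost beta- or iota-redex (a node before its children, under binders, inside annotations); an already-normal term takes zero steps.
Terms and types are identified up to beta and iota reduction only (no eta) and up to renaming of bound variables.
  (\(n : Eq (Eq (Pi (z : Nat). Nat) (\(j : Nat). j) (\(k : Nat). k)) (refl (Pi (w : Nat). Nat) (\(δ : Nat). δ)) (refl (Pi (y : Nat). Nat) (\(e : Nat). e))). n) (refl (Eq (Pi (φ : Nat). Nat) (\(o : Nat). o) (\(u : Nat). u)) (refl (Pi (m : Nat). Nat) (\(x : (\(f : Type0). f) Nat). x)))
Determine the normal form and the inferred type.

resulting normal form:
  refl (Eq (Pi (n : Nat). Nat) (\(z : Nat). z) (\(j : Nat). j)) (refl (Pi (k : Nat). Nat) (\(w : Nat). w))
the term's type:
  Eq (Eq (Pi (n : Nat). Nat) (\(z : Nat). z) (\(j : Nat). j)) (refl (Pi (k : Nat). Nat) (\(w : Nat). w)) (refl (Pi (δ : Nat). Nat) (\(y : Nat). y))
observation: the first redex contracted is a beta-redex; the normal form is reached in 2 normal-order steps.


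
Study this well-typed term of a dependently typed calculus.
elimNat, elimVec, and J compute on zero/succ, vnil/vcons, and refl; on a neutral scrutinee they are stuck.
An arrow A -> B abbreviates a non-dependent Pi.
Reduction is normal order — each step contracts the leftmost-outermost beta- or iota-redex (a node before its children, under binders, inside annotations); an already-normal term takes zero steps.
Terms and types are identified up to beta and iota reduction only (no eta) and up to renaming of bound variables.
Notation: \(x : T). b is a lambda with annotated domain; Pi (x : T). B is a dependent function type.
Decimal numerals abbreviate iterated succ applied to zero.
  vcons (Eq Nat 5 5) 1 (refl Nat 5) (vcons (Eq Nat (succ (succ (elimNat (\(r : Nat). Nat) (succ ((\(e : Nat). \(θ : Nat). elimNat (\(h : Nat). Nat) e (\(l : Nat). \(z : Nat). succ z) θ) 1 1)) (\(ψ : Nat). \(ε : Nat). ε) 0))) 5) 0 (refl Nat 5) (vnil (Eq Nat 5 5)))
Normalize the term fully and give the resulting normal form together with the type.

reduced normal form:
  vcons (Eq Nat 5 5) 1 (refl Nat 5) (vcons (Eq Nat 5 5) 0 (refl Nat 5) (vnil (Eq Nat 5 5)))
inferred type:
  Vec (Eq Nat 5 5) 2


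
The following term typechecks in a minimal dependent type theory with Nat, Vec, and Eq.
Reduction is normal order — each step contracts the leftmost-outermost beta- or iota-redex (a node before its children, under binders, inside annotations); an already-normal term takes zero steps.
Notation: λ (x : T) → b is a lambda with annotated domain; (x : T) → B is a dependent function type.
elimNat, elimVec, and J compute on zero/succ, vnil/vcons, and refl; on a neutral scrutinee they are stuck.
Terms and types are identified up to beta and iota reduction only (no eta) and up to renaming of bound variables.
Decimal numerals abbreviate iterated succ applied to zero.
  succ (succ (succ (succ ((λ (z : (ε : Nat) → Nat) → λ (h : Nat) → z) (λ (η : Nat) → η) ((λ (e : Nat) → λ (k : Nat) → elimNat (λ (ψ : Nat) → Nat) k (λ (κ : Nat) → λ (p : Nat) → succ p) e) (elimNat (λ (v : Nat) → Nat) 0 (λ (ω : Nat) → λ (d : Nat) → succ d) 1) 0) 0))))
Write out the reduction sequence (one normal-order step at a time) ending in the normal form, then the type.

normal-order reduction sequence:
  succ (succ (succ (succ ((λ (z : (ε : Nat) → Nat) → λ (h : Nat) → z) (λ (η : Nat) → η) ((λ (e : Nat) → λ (k : Nat) → elimNat (λ (ψ : Nat) → Nat) k (λ (κ : Nat) → λ (p : Nat) → succ p) e) (elimNat (λ (v : Nat) → Nat) 0 (λ (ω : Nat) → λ (d : Nat) → succ d) 1) 0) 0))))
  ~> succ (succ (succ (succ ((λ (z : Nat) → λ (ε : Nat) → ε) ((λ (h : Nat) → λ (η : Nat) → elimNat (λ (e : Nat) → Nat) η (λ (k : Nat) → λ (ψ : Nat) → succ ψ) h) (elimNat (λ (κ : Nat) → Nat) 0 (λ (p : Nat) → λ (v : Nat) → succ v) 1) 0) 0))))
  ~> succ (succ (succ (succ ((λ (z : Nat) → z) 0))))
  ~> 4
the term's type:
  Nat


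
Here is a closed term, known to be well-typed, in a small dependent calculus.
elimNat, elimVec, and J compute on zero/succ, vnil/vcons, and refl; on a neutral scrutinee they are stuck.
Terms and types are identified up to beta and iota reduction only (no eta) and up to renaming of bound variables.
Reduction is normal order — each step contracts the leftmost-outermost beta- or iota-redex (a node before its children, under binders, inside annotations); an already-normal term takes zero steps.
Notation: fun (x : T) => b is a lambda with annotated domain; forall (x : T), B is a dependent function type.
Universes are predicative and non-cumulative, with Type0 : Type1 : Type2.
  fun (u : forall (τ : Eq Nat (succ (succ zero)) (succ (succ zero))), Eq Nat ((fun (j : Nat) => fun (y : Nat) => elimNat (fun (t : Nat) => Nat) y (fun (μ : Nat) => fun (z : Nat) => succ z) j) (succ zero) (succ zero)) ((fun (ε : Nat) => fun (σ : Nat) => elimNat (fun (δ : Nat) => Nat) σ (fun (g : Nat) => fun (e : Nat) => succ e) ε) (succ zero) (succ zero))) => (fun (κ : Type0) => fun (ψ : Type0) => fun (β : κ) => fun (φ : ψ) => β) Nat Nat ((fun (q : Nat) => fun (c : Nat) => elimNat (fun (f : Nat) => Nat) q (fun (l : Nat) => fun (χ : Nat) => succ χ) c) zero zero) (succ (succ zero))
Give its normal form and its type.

normal form:
  fun (u : forall (τ : Eq Nat (succ (succ zero)) (succ (succ zero))), Eq Nat (succ (succ zero)) (succ (succ zero))) => zero
the term's type:
  forall (u : forall (τ : Eq Nat (succ (succ zero)) (succ (succ zero))), Eq Nat (succ (succ zero)) (succ (succ zero))), Nat


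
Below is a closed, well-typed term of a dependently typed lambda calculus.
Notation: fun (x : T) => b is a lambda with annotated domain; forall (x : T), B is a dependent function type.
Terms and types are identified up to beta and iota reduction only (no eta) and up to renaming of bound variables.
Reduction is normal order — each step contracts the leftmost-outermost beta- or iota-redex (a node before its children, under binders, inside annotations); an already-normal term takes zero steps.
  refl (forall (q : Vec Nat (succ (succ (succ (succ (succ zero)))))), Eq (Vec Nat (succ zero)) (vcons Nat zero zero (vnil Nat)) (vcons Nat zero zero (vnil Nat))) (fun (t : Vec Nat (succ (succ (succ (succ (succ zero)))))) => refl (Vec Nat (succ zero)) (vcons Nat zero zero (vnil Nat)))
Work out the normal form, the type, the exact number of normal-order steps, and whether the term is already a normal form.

normal form:
  refl (forall (q : Vec Nat (succ (succ (succ (succ (succ zero)))))), Eq (Vec Nat (succ zero)) (vcons Nat zero zero (vnil Nat)) (vcons Nat zero zero (vnil Nat))) (fun (t : Vec Nat (succ (succ (succ (succ (succ zero)))))) => refl (Vec Nat (succ zero)) (vcons Nat zero zero (vnil Nat)))
type:
  Eq (forall (q : Vec Nat (succ (succ (succ (succ (succ zero)))))), Eq (Vec Nat (succ zero)) (vcons Nat zero zero (vnil Nat)) (vcons Nat zero zero (vnil Nat))) (fun (t : Vec Nat (succ (succ (succ (succ (succ zero)))))) => refl (Vec Nat (succ zero)) (vcons Nat zero zero (vnil Nat))) (fun (h : Vec Nat (succ (succ (succ (succ (succ zero)))))) => refl (Vec Nat (succ zero)) (vcons Nat zero zero (vnil Nat)))
normal-order step count: 0
term was already normal: yes


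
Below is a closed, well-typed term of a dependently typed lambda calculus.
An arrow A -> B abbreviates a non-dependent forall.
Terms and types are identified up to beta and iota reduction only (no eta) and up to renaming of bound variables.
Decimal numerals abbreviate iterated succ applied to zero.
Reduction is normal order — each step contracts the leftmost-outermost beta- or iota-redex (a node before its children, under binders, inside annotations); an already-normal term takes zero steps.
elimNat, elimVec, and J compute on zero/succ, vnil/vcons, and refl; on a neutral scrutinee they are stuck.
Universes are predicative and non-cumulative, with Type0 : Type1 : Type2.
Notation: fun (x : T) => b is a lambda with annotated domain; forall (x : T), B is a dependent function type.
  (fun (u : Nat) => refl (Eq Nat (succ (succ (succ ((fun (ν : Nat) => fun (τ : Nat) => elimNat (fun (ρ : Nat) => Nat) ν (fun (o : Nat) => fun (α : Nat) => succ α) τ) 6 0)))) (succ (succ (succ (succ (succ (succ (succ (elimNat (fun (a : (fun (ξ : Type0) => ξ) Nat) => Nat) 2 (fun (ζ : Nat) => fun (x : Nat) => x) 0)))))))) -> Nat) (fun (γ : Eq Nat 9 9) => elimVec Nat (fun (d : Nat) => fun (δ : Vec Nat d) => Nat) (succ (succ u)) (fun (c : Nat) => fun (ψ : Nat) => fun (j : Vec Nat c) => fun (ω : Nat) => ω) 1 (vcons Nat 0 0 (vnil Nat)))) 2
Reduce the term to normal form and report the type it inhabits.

resulting normal form:
  refl (Eq Nat 9 9 -> Nat) (fun (u : Eq Nat 9 9) => 4)
inferred type:
  Eq (Eq Nat 9 9 -> Nat) (fun (u : Eq Nat 9 9) => 4) (fun (ν : Eq Nat 9 9) => 4)


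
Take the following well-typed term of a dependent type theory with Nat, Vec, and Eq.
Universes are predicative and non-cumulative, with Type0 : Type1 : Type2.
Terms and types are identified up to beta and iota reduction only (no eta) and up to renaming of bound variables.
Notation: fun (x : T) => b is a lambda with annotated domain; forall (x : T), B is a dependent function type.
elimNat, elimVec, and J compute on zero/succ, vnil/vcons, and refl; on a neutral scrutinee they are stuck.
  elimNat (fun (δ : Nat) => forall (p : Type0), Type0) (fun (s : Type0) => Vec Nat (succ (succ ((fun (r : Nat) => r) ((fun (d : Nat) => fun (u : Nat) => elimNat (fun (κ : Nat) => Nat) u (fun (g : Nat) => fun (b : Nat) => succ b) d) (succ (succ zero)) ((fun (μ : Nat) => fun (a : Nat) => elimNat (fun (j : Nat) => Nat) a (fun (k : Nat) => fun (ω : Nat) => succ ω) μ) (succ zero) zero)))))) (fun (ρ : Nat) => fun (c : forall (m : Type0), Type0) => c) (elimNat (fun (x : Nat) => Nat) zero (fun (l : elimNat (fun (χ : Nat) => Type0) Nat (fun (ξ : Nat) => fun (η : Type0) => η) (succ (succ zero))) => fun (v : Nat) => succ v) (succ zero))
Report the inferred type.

inferred type:
  forall (δ : Type0), Type0


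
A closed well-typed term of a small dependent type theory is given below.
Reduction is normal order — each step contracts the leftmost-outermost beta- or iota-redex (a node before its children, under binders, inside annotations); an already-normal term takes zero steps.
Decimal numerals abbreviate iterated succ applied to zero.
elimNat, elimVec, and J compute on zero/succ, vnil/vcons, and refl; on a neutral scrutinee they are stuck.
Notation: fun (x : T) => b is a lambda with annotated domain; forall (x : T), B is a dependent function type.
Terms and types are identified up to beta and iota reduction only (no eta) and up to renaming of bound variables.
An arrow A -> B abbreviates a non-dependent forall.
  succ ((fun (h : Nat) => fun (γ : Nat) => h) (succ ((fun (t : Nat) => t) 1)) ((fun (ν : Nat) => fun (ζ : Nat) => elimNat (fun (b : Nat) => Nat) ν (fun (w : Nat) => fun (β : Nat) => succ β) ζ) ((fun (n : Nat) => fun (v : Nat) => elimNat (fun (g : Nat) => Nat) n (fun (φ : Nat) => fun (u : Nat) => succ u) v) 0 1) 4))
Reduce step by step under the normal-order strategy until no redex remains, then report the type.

reduction (normal order):
  succ ((fun (h : Nat) => fun (γ : Nat) => h) (succ ((fun (t : Nat) => t) 1)) ((fun (ν : Nat) => fun (ζ : Nat) => elimNat (fun (b : Nat) => Nat) ν (fun (w : Nat) => fun (β : Nat) => succ β) ζ) ((fun (n : Nat) => fun (v : Nat) => elimNat (fun (g : Nat) => Nat) n (fun (φ : Nat) => fun (u : Nat) => succ u) v) 0 1) 4))
  ~> succ ((fun (h : Nat) => succ ((fun (γ : Nat) => γ) 1)) ((fun (t : Nat) => fun (ν : Nat) => elimNat (fun (ζ : Nat) => Nat) t (fun (b : Nat) => fun (w : Nat) => succ w) ν) ((fun (β : Nat) => fun (n : Nat) => elimNat (fun (v : Nat) => Nat) β (fun (g : Nat) => fun (φ : Nat) => succ φ) n) 0 1) 4))
  ~> succ (succ ((fun (h : Nat) => h) 1))
  ~> 3
inferred type:
  Nat


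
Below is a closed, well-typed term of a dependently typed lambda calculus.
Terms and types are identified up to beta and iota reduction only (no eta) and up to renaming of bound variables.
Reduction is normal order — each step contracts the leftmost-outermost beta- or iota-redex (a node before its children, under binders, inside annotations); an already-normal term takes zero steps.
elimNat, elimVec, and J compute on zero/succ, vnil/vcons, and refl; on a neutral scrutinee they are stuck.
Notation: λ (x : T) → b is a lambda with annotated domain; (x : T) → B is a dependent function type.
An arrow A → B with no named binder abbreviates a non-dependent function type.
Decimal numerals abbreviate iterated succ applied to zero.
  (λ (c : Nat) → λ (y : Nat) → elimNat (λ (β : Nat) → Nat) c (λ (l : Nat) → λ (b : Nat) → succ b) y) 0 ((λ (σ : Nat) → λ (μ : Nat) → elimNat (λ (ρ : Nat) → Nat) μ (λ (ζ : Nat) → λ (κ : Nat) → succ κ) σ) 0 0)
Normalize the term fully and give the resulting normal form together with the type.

normal form:
  0
inferred type:
  Nat
observation: 6 normal-order steps separate the term from its normal form.


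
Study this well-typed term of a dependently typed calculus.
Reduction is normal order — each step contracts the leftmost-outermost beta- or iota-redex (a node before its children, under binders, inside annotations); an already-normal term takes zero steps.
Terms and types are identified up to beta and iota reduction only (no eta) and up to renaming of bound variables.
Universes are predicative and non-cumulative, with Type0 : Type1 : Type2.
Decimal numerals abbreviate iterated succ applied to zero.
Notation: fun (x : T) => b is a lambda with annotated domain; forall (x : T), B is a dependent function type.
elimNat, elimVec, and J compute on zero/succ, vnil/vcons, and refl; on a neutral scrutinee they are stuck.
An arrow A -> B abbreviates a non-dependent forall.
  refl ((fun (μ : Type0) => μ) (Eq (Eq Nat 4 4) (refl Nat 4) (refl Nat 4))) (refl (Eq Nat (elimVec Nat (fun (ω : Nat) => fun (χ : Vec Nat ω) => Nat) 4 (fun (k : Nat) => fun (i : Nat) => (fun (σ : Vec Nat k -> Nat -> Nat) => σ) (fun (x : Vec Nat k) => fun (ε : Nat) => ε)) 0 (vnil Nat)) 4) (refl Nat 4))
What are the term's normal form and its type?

normal form:
  refl (Eq (Eq Nat 4 4) (refl Nat 4) (refl Nat 4)) (refl (Eq Nat 4 4) (refl Nat 4))
type:
  Eq (Eq (Eq Nat 4 4) (refl Nat 4) (refl Nat 4)) (refl (Eq Nat 4 4) (refl Nat 4)) (refl (Eq Nat 4 4) (refl Nat 4))


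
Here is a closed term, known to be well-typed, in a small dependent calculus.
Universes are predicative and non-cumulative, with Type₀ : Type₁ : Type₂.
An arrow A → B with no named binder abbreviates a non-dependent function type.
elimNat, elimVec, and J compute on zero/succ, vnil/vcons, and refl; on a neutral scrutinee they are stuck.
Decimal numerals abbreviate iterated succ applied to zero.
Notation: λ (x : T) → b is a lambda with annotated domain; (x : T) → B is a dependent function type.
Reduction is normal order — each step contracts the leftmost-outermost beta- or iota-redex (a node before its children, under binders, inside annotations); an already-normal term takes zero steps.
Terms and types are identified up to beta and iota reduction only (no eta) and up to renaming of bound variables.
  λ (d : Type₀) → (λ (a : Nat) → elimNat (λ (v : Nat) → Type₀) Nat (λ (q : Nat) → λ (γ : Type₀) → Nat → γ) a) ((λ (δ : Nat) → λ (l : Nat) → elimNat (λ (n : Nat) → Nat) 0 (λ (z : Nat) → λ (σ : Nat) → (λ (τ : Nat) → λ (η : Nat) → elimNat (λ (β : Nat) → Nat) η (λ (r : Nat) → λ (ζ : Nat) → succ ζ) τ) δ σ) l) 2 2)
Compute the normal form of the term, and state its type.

reduced normal form:
  λ (d : Type₀) → Nat → Nat → Nat → Nat → Nat
type:
  Type₀ → Type₀


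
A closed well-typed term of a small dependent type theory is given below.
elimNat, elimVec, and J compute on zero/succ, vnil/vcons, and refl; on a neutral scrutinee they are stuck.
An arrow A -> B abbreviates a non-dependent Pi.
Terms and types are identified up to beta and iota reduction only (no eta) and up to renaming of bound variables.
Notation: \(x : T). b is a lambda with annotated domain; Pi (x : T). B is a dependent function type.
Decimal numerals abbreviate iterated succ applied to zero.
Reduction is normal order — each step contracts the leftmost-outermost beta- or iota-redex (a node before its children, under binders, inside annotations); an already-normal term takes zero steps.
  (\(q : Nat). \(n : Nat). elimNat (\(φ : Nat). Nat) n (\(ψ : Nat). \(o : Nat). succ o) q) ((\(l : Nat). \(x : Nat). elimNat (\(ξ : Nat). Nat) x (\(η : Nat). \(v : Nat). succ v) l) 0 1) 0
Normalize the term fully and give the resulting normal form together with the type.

normal form:
  1
type:
  Nat


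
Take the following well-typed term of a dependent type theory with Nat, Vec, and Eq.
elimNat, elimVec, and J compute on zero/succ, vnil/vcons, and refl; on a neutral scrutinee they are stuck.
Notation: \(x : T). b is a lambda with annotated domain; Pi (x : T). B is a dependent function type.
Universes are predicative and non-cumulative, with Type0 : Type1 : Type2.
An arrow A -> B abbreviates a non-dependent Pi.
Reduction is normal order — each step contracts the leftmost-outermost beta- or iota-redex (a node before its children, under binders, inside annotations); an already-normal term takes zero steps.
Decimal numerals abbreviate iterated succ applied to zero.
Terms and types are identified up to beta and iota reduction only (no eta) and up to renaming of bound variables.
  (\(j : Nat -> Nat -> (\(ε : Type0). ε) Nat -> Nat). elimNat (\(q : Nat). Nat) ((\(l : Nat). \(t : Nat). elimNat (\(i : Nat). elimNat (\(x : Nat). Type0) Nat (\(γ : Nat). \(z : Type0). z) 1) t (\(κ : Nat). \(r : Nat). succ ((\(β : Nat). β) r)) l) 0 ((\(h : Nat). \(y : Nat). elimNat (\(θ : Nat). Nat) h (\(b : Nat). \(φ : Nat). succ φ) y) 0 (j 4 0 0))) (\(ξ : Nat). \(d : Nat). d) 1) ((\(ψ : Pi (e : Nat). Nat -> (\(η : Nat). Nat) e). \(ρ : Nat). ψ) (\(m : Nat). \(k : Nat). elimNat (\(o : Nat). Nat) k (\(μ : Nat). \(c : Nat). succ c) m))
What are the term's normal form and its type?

normal form:
  0
type:
  Nat
observation: contracting a beta-redex first, the term normalizes in 16 steps.


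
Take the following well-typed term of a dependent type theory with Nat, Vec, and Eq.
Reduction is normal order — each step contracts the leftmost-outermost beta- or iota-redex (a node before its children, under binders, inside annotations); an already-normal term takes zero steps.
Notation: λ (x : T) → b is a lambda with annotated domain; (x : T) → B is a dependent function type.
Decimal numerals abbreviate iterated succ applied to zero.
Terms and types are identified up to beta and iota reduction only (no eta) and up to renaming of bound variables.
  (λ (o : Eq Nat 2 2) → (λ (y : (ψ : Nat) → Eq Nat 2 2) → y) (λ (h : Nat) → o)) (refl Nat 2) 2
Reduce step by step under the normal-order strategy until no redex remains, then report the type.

normal-order reduction sequence:
  (λ (o : Eq Nat 2 2) → (λ (y : (ψ : Nat) → Eq Nat 2 2) → y) (λ (h : Nat) → o)) (refl Nat 2) 2
  ~> (λ (o : (y : Nat) → Eq Nat 2 2) → o) (λ (ψ : Nat) → refl Nat 2) 2
  ~> (λ (o : Nat) → refl Nat 2) 2
  ~> refl Nat 2
inferred type:
  Eq Nat 2 2


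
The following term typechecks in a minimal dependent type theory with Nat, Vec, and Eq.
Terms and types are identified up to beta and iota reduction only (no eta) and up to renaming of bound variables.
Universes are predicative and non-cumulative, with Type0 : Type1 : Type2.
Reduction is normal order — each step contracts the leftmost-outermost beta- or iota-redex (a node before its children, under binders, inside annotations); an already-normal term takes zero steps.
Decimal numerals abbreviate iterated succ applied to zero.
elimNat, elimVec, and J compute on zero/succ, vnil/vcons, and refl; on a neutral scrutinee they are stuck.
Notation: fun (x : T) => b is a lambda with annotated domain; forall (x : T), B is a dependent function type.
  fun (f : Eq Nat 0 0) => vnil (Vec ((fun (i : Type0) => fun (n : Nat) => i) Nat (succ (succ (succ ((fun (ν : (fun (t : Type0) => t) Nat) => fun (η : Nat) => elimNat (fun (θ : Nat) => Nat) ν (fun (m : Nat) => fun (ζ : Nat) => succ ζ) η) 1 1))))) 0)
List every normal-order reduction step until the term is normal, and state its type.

normal-order reduction sequence:
  fun (f : Eq Nat 0 0) => vnil (Vec ((fun (i : Type0) => fun (n : Nat) => i) Nat (succ (succ (succ ((fun (ν : (fun (t : Type0) => t) Nat) => fun (η : Nat) => elimNat (fun (θ : Nat) => Nat) ν (fun (m : Nat) => fun (ζ : Nat) => succ ζ) η) 1 1))))) 0)
  ~> fun (f : Eq Nat 0 0) => vnil (Vec ((fun (i : Nat) => Nat) (succ (succ (succ ((fun (n : (fun (ν : Type0) => ν) Nat) => fun (t : Nat) => elimNat (fun (η : Nat) => Nat) n (fun (θ : Nat) => fun (m : Nat) => succ m) t) 1 1))))) 0)
  ~> fun (f : Eq Nat 0 0) => vnil (Vec Nat 0)
the term's type:
  forall (f : Eq Nat 0 0), Vec (Vec Nat 0) 0


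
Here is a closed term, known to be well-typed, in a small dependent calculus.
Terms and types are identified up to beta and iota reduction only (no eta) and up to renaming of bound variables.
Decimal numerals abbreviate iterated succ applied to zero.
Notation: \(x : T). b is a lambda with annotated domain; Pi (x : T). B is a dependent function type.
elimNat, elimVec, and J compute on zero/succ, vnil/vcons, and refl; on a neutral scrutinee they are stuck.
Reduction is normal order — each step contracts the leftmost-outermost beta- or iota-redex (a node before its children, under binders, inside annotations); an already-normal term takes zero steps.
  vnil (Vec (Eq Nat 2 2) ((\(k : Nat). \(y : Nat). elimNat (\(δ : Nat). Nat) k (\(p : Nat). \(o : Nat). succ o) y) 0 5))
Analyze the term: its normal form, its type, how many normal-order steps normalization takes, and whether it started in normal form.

normal form:
  vnil (Vec (Eq Nat 2 2) 5)
type:
  Vec (Vec (Eq Nat 2 2) 5) 0
normal-order step count: 18
term was already normal: no
first redex: a beta-redex


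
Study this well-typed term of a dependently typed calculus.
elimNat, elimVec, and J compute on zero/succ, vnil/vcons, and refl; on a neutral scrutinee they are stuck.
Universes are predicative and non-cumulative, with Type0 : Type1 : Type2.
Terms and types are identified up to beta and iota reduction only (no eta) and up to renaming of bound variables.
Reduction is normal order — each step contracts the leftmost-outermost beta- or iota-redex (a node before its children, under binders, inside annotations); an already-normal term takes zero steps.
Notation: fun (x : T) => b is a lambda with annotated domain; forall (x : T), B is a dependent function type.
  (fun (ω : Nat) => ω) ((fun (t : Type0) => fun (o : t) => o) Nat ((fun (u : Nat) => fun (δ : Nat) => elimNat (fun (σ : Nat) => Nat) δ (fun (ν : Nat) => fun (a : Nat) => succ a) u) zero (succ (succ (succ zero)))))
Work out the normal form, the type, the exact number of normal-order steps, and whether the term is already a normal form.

reduced normal form:
  succ (succ (succ zero))
inferred type:
  Nat
normal-order step count: 6
started in normal form: no
first contracted redex: a beta-redex


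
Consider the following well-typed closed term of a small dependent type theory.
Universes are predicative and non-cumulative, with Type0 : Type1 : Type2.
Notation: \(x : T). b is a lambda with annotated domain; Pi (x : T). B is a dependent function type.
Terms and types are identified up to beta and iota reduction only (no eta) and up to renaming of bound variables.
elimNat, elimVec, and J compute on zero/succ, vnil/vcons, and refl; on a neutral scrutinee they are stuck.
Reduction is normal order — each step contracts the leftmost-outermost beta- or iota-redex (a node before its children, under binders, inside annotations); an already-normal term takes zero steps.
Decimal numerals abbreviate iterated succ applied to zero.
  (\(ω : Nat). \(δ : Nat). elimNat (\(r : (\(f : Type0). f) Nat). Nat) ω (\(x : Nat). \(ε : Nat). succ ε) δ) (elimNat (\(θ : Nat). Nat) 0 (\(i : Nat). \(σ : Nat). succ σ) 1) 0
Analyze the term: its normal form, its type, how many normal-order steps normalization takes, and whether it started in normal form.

resulting normal form:
  1
the term's type:
  Nat
steps to reach normal form (normal order): 7
started in normal form: no
first contracted redex: a beta-redex


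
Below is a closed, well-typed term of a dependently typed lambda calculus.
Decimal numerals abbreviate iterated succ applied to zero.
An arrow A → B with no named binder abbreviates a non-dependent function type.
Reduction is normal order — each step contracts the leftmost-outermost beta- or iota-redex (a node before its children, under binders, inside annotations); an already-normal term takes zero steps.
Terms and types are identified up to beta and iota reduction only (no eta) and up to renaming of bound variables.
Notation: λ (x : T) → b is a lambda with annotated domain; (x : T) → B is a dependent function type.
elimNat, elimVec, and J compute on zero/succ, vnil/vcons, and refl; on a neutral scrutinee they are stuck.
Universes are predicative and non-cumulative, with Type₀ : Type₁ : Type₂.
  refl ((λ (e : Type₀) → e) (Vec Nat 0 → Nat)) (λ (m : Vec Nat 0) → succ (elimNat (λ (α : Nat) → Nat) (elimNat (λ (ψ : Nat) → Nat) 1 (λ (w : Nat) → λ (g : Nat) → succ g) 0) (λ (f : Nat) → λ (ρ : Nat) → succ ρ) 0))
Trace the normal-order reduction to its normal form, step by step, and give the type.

normal-order reduction:
  refl ((λ (e : Type₀) → e) (Vec Nat 0 → Nat)) (λ (m : Vec Nat 0) → succ (elimNat (λ (α : Nat) → Nat) (elimNat (λ (ψ : Nat) → Nat) 1 (λ (w : Nat) → λ (g : Nat) → succ g) 0) (λ (f : Nat) → λ (ρ : Nat) → succ ρ) 0))
  ~> refl (Vec Nat 0 → Nat) (λ (e : Vec Nat 0) → succ (elimNat (λ (m : Nat) → Nat) (elimNat (λ (α : Nat) → Nat) 1 (λ (ψ : Nat) → λ (w : Nat) → succ w) 0) (λ (g : Nat) → λ (f : Nat) → succ f) 0))
  ~> refl (Vec Nat 0 → Nat) (λ (e : Vec Nat 0) → succ (elimNat (λ (m : Nat) → Nat) 1 (λ (α : Nat) → λ (ψ : Nat) → succ ψ) 0))
  ~> refl (Vec Nat 0 → Nat) (λ (e : Vec Nat 0) → 2)
type:
  Eq (Vec Nat 0 → Nat) (λ (e : Vec Nat 0) → 2) (λ (m : Vec Nat 0) → 2)


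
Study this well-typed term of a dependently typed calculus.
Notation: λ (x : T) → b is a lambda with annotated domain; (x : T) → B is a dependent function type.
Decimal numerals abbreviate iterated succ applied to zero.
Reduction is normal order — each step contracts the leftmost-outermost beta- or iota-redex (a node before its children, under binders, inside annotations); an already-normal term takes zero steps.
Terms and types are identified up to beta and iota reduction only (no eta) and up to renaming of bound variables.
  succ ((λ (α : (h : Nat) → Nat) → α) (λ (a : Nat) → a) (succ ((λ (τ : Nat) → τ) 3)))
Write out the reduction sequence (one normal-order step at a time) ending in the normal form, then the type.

normal-order reduction sequence:
  succ ((λ (α : (h : Nat) → Nat) → α) (λ (a : Nat) → a) (succ ((λ (τ : Nat) → τ) 3)))
  ~> succ ((λ (α : Nat) → α) (succ ((λ (h : Nat) → h) 3)))
  ~> succ (succ ((λ (α : Nat) → α) 3))
  ~> 5
inferred type:
  Nat


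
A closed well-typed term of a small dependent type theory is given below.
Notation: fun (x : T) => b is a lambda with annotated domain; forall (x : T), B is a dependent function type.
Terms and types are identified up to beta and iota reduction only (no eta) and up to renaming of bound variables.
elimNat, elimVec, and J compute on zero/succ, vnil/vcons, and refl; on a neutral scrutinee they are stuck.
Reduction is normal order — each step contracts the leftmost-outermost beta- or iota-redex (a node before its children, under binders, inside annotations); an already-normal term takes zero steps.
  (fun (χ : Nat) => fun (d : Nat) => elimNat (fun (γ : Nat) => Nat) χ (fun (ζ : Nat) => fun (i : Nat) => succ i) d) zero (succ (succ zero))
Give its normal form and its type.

reduced normal form:
  succ (succ zero)
inferred type:
  Nat


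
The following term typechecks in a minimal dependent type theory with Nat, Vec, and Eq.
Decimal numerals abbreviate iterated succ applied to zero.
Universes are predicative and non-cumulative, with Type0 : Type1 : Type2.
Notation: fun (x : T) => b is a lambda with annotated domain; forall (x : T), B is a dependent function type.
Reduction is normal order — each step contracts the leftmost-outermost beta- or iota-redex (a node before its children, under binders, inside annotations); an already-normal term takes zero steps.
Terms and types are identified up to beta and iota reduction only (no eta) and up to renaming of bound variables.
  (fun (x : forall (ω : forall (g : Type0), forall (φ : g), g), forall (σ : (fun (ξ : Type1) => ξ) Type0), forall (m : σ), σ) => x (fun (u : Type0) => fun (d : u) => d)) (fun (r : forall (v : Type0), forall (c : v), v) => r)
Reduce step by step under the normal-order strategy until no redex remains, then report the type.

normal-order reduction sequence:
  (fun (x : forall (ω : forall (g : Type0), forall (φ : g), g), forall (σ : (fun (ξ : Type1) => ξ) Type0), forall (m : σ), σ) => x (fun (u : Type0) => fun (d : u) => d)) (fun (r : forall (v : Type0), forall (c : v), v) => r)
  ~> (fun (x : forall (ω : Type0), forall (g : ω), ω) => x) (fun (φ : Type0) => fun (σ : φ) => σ)
  ~> fun (x : Type0) => fun (ω : x) => ω
type:
  forall (x : Type0), forall (ω : x), x


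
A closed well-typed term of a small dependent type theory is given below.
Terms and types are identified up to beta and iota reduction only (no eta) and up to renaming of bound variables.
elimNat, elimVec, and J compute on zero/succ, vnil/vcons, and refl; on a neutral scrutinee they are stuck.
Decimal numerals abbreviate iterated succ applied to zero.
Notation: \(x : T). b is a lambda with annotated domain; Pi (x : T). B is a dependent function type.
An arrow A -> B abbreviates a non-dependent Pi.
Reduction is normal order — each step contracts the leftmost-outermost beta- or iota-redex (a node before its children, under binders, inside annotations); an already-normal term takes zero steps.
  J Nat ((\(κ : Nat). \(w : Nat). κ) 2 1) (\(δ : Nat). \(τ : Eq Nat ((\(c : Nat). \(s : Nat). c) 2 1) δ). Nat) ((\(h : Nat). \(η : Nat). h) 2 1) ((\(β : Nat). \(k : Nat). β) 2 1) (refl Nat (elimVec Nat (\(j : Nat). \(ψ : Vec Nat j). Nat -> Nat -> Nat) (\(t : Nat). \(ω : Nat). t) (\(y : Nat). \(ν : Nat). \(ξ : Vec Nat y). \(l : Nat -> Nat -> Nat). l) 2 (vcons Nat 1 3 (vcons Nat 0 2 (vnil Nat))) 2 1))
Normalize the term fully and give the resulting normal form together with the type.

resulting normal form:
  2
inferred type:
  Nat
observation: the first redex contracted is a J iota-redex; the normal form is reached in 3 normal-order steps.


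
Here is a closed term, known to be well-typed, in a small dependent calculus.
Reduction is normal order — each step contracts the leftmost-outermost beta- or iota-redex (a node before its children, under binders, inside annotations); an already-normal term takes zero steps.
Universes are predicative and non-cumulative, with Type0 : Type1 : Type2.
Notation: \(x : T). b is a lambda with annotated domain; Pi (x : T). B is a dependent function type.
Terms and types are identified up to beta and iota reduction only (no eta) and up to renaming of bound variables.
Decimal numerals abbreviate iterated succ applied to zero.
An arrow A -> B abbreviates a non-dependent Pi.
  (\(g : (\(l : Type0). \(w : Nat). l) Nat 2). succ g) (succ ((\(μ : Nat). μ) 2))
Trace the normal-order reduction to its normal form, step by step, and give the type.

reduction (normal order):
  (\(g : (\(l : Type0). \(w : Nat). l) Nat 2). succ g) (succ ((\(μ : Nat). μ) 2))
  ~> succ (succ ((\(g : Nat). g) 2))
  ~> 4
type:
  Nat


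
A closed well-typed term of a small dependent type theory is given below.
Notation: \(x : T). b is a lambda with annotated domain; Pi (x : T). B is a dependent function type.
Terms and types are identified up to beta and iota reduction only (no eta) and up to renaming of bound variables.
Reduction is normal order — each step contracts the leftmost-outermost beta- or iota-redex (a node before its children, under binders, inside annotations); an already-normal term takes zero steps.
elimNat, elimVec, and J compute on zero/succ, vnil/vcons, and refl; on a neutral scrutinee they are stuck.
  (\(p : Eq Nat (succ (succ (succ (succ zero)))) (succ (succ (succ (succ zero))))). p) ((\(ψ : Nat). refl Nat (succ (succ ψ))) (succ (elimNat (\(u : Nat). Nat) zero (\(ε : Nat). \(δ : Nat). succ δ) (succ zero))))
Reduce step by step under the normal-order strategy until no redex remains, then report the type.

normal-order reduction sequence:
  (\(p : Eq Nat (succ (succ (succ (succ zero)))) (succ (succ (succ (succ zero))))). p) ((\(ψ : Nat). refl Nat (succ (succ ψ))) (succ (elimNat (\(u : Nat). Nat) zero (\(ε : Nat). \(δ : Nat). succ δ) (succ zero))))
  ~> (\(p : Nat). refl Nat (succ (succ p))) (succ (elimNat (\(ψ : Nat). Nat) zero (\(u : Nat). \(ε : Nat). succ ε) (succ zero)))
  ~> refl Nat (succ (succ (succ (elimNat (\(p : Nat). Nat) zero (\(ψ : Nat). \(u : Nat). succ u) (succ zero)))))
  ~> refl Nat (succ (succ (succ ((\(p : Nat). \(ψ : Nat). succ ψ) zero (elimNat (\(u : Nat). Nat) zero (\(ε : Nat). \(δ : Nat). succ δ) zero)))))
  ~> refl Nat (succ (succ (succ ((\(p : Nat). succ p) (elimNat (\(ψ : Nat). Nat) zero (\(u : Nat). \(ε : Nat). succ ε) zero)))))
  ~> refl Nat (succ (succ (succ (succ (elimNat (\(p : Nat). Nat) zero (\(ψ : Nat). \(u : Nat). succ u) zero)))))
  ~> refl Nat (succ (succ (succ (succ zero))))
inferred type:
  Eq Nat (succ (succ (succ (succ zero)))) (succ (succ (succ (succ zero))))


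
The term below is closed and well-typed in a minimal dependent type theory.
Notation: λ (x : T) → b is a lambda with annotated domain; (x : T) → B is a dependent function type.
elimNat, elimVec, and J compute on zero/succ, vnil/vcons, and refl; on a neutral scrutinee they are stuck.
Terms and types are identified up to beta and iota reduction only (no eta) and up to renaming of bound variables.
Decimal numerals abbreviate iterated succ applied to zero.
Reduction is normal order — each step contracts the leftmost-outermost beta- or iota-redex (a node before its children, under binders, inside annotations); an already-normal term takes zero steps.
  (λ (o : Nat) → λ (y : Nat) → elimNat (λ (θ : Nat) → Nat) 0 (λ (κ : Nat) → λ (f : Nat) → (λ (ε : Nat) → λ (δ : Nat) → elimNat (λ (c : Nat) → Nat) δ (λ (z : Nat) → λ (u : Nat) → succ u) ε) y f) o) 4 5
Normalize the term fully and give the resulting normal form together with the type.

reduced normal form:
  20
the term's type:
  Nat


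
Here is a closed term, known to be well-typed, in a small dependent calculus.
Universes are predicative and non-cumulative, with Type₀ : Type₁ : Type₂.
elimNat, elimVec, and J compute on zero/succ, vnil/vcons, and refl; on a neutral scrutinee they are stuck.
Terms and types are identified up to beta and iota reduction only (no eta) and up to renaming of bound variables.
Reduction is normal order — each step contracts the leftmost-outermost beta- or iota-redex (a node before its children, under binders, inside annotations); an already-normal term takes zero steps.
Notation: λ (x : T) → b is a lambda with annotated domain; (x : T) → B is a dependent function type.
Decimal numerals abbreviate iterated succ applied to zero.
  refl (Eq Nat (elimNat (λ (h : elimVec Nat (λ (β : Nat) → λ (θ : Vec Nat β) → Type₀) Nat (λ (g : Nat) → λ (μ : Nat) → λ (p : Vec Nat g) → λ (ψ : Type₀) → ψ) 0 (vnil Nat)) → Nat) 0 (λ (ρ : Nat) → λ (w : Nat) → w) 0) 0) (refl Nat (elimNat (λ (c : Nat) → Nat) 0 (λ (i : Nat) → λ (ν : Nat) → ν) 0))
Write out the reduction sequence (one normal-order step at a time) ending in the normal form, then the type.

normal-order reduction sequence:
  refl (Eq Nat (elimNat (λ (h : elimVec Nat (λ (β : Nat) → λ (θ : Vec Nat β) → Type₀) Nat (λ (g : Nat) → λ (μ : Nat) → λ (p : Vec Nat g) → λ (ψ : Type₀) → ψ) 0 (vnil Nat)) → Nat) 0 (λ (ρ : Nat) → λ (w : Nat) → w) 0) 0) (refl Nat (elimNat (λ (c : Nat) → Nat) 0 (λ (i : Nat) → λ (ν : Nat) → ν) 0))
  ~> refl (Eq Nat 0 0) (refl Nat (elimNat (λ (h : Nat) → Nat) 0 (λ (β : Nat) → λ (θ : Nat) → θ) 0))
  ~> refl (Eq Nat 0 0) (refl Nat 0)
type:
  Eq (Eq Nat 0 0) (refl Nat 0) (refl Nat 0)


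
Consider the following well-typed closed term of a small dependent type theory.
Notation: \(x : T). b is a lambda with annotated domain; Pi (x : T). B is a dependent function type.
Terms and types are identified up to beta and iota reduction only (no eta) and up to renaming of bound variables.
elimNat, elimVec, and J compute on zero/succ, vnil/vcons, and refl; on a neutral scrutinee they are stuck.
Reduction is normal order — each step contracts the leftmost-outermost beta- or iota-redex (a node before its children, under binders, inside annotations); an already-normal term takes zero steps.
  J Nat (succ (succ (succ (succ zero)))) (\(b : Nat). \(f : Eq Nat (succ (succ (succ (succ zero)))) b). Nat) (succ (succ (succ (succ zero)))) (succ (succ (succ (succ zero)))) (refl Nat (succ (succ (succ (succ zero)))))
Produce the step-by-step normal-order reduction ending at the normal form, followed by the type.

normal-order reduction:
  J Nat (succ (succ (succ (succ zero)))) (\(b : Nat). \(f : Eq Nat (succ (succ (succ (succ zero)))) b). Nat) (succ (succ (succ (succ zero)))) (succ (succ (succ (succ zero)))) (refl Nat (succ (succ (succ (succ zero)))))
  ~> succ (succ (succ (succ zero)))
inferred type:
  Nat


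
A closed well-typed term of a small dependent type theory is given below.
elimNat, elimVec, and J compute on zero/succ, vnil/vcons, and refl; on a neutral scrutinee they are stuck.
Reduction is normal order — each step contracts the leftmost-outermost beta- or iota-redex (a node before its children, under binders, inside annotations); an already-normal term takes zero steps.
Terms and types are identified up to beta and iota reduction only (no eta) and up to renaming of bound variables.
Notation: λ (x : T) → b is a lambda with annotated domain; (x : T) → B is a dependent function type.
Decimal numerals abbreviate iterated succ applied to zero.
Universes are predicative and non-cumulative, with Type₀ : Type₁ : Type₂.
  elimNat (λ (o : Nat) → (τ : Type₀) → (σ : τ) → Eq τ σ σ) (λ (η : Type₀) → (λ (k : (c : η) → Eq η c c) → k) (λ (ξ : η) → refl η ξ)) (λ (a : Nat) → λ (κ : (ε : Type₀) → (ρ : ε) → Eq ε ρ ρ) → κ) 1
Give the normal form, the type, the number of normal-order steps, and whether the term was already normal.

reduced normal form:
  λ (o : Type₀) → λ (τ : o) → refl o τ
type:
  (o : Type₀) → (τ : o) → Eq o τ τ
steps to reach normal form (normal order): 5
already normal: no
first redex: an elimNat iota-redex
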